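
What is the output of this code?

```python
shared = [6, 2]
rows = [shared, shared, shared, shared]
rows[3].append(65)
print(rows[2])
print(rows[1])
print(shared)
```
[6, 2, 65]
[6, 2, 65]
[6, 2, 65]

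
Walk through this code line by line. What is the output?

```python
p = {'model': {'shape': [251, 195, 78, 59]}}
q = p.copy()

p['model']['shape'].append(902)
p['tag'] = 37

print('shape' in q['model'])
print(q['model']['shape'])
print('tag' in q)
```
True
[251, 195, 78, 59, 902]
False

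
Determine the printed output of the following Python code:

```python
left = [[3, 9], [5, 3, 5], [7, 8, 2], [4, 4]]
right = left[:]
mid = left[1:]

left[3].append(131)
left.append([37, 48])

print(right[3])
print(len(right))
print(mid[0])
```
[4, 4, 131]
4
[5, 3, 5]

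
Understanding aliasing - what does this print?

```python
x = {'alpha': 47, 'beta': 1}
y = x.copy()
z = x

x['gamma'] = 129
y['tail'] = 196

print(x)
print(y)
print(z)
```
{'alpha': 47, 'beta': 1, 'gamma': 129}
{'alpha': 47, 'beta': 1, 'tail': 196}
{'alpha': 47, 'beta': 1, 'gamma': 129}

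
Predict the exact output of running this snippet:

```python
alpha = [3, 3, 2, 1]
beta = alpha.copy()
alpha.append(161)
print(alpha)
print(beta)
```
[3, 3, 2, 1, 161]
[3, 3, 2, 1]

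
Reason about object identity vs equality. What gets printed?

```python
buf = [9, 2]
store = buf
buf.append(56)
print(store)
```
[9, 2, 56]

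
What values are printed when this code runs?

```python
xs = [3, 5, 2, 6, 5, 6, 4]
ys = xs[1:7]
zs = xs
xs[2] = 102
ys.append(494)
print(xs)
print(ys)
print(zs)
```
[3, 5, 102, 6, 5, 6, 4]
[5, 2, 6, 5, 6, 4, 494]
[3, 5, 102, 6, 5, 6, 4]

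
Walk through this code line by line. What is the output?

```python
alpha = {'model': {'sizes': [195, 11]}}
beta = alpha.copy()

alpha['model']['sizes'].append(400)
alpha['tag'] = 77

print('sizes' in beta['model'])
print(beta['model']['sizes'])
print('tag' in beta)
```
True
[195, 11, 400]
False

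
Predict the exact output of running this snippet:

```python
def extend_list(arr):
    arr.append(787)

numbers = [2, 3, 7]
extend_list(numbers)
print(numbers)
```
[2, 3, 7, 787]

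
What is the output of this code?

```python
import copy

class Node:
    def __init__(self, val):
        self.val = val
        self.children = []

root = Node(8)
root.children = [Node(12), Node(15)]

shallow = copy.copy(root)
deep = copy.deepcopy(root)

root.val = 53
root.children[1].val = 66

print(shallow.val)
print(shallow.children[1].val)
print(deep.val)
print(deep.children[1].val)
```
8
66
8
15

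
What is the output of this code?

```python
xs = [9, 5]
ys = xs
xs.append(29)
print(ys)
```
[9, 5, 29]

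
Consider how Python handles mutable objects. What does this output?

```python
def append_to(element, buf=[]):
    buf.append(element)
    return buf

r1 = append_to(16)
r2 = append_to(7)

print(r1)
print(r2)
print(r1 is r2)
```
[16, 7]
[16, 7]
True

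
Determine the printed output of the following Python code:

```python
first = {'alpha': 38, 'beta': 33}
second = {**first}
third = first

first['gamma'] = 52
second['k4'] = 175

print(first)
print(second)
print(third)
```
{'alpha': 38, 'beta': 33, 'gamma': 52}
{'alpha': 38, 'beta': 33, 'k4': 175}
{'alpha': 38, 'beta': 33, 'gamma': 52}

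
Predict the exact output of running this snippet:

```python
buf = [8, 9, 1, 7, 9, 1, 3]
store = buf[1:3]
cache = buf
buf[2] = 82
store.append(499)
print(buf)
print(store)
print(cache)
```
[8, 9, 82, 7, 9, 1, 3]
[9, 1, 499]
[8, 9, 82, 7, 9, 1, 3]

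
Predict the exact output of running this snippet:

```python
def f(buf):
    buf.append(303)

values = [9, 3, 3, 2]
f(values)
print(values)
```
[9, 3, 3, 2, 303]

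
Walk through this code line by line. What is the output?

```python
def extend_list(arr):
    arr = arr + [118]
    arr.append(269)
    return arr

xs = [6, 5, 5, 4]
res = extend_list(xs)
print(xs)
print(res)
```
[6, 5, 5, 4]
[6, 5, 5, 4, 118, 269]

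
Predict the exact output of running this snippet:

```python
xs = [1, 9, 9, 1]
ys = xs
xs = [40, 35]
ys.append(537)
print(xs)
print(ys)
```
[40, 35]
[1, 9, 9, 1, 537]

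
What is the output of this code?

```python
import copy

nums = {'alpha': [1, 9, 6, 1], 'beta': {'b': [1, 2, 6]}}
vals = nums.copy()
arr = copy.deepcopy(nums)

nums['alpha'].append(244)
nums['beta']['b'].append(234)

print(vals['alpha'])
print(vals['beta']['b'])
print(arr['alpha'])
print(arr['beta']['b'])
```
[1, 9, 6, 1, 244]
[1, 2, 6, 234]
[1, 9, 6, 1]
[1, 2, 6]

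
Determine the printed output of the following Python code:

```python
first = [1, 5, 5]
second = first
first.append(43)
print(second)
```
[1, 5, 5, 43]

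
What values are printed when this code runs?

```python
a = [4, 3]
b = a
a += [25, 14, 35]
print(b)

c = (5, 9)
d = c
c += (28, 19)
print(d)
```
[4, 3, 25, 14, 35]
(5, 9)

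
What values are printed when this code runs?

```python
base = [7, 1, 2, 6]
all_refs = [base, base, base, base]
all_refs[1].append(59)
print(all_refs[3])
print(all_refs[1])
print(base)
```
[7, 1, 2, 6, 59]
[7, 1, 2, 6, 59]
[7, 1, 2, 6, 59]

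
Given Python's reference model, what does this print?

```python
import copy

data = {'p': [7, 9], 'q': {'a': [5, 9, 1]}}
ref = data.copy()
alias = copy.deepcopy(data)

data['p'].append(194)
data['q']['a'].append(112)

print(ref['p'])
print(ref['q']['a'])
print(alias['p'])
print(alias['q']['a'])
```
[7, 9, 194]
[5, 9, 1, 112]
[7, 9]
[5, 9, 1]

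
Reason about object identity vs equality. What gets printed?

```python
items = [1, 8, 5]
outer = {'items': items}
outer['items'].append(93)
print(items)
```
[1, 8, 5, 93]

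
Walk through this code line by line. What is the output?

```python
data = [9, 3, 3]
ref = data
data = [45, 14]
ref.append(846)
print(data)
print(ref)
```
[45, 14]
[9, 3, 3, 846]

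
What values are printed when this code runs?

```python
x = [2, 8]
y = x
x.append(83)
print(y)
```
[2, 8, 83]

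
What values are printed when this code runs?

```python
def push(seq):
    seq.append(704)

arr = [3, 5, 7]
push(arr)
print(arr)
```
[3, 5, 7, 704]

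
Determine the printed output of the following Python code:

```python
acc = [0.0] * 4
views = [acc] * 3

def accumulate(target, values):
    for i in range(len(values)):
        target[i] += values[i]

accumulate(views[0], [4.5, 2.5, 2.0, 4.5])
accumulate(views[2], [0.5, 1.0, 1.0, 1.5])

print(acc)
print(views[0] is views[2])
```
[5.0, 3.5, 3.0, 6.0]
True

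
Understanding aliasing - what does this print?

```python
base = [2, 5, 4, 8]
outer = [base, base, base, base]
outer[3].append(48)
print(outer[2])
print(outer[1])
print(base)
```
[2, 5, 4, 8, 48]
[2, 5, 4, 8, 48]
[2, 5, 4, 8, 48]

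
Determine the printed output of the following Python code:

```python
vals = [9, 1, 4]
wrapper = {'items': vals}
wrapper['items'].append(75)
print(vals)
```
[9, 1, 4, 75]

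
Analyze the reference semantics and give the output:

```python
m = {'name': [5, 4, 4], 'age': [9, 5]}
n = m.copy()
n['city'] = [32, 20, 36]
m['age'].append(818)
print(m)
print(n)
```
{'name': [5, 4, 4], 'age': [9, 5, 818]}
{'name': [5, 4, 4], 'age': [9, 5, 818], 'city': [32, 20, 36]}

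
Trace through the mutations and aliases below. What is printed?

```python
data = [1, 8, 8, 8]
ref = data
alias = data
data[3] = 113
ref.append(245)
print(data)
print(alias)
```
[1, 8, 8, 113, 245]
[1, 8, 8, 113, 245]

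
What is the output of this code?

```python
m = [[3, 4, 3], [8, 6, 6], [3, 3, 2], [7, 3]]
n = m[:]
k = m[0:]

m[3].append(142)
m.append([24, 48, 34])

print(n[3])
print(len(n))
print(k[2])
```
[7, 3, 142]
4
[3, 3, 2]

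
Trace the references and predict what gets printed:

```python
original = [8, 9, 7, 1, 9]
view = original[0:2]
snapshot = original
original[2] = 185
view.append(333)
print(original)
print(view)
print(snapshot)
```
[8, 9, 185, 1, 9]
[8, 9, 333]
[8, 9, 185, 1, 9]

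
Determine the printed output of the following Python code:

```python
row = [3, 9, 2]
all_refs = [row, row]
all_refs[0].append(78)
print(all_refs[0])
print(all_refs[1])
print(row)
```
[3, 9, 2, 78]
[3, 9, 2, 78]
[3, 9, 2, 78]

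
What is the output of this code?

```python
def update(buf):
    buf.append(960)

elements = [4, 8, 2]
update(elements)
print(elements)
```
[4, 8, 2, 960]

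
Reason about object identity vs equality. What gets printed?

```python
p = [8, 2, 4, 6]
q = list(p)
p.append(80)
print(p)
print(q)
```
[8, 2, 4, 6, 80]
[8, 2, 4, 6]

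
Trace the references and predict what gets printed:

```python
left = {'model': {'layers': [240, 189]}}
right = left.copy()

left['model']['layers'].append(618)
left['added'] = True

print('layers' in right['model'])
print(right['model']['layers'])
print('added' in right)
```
True
[240, 189, 618]
False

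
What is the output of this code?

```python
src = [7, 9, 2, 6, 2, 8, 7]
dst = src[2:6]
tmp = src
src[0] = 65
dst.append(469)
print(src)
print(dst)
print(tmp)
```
[65, 9, 2, 6, 2, 8, 7]
[2, 6, 2, 8, 469]
[65, 9, 2, 6, 2, 8, 7]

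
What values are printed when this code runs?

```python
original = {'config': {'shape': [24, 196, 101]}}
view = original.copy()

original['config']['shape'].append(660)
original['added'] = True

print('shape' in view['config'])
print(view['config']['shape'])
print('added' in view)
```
True
[24, 196, 101, 660]
False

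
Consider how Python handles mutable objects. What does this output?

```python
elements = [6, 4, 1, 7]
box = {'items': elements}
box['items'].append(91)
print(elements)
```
[6, 4, 1, 7, 91]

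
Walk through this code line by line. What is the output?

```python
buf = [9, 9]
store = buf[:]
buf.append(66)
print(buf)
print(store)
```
[9, 9, 66]
[9, 9]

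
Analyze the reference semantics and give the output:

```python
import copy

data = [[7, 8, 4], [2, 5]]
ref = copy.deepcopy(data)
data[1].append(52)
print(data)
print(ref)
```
[[7, 8, 4], [2, 5, 52]]
[[7, 8, 4], [2, 5]]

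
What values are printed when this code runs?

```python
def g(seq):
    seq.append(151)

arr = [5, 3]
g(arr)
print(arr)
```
[5, 3, 151]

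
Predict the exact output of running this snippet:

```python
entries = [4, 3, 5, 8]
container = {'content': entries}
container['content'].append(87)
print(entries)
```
[4, 3, 5, 8, 87]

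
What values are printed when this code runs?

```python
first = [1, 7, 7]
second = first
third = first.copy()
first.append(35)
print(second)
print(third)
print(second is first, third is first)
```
[1, 7, 7, 35]
[1, 7, 7]
True False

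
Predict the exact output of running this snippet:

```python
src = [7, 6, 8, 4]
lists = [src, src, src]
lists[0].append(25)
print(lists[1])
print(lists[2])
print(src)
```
[7, 6, 8, 4, 25]
[7, 6, 8, 4, 25]
[7, 6, 8, 4, 25]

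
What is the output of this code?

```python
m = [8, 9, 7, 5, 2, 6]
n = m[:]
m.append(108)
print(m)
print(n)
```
[8, 9, 7, 5, 2, 6, 108]
[8, 9, 7, 5, 2, 6]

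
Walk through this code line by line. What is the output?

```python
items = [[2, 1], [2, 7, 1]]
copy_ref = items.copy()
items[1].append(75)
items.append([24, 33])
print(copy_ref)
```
[[2, 1], [2, 7, 1, 75]]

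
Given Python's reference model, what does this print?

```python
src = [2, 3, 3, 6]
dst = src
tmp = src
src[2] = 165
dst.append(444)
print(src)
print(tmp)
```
[2, 3, 165, 6, 444]
[2, 3, 165, 6, 444]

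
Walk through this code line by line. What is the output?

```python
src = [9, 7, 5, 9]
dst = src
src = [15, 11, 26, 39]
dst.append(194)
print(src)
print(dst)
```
[15, 11, 26, 39]
[9, 7, 5, 9, 194]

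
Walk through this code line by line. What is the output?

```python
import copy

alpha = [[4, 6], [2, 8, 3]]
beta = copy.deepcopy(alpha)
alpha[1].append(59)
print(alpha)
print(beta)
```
[[4, 6], [2, 8, 3, 59]]
[[4, 6], [2, 8, 3]]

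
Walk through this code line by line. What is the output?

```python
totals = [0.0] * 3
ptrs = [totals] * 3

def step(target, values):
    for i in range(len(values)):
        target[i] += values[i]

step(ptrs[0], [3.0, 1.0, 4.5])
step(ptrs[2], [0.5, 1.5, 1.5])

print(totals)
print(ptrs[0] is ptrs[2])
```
[3.5, 2.5, 6.0]
True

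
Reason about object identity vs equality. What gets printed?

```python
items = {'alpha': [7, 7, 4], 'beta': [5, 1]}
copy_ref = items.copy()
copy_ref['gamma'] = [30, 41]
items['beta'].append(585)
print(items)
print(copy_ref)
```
{'alpha': [7, 7, 4], 'beta': [5, 1, 585]}
{'alpha': [7, 7, 4], 'beta': [5, 1, 585], 'gamma': [30, 41]}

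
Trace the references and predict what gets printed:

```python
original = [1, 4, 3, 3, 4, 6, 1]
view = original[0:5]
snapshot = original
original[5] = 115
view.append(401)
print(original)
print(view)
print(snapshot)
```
[1, 4, 3, 3, 4, 115, 1]
[1, 4, 3, 3, 4, 401]
[1, 4, 3, 3, 4, 115, 1]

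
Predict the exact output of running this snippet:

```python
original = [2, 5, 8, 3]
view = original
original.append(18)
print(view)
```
[2, 5, 8, 3, 18]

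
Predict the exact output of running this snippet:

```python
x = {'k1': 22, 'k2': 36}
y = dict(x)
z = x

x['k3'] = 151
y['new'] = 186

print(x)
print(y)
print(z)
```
{'k1': 22, 'k2': 36, 'k3': 151}
{'k1': 22, 'k2': 36, 'new': 186}
{'k1': 22, 'k2': 36, 'k3': 151}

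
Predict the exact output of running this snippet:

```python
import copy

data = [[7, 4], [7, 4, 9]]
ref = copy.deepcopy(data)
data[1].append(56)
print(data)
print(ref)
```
[[7, 4], [7, 4, 9, 56]]
[[7, 4], [7, 4, 9]]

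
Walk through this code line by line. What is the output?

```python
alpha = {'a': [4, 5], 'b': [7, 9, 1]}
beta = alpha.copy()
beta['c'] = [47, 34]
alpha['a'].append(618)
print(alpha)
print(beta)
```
{'a': [4, 5, 618], 'b': [7, 9, 1]}
{'a': [4, 5, 618], 'b': [7, 9, 1], 'c': [47, 34]}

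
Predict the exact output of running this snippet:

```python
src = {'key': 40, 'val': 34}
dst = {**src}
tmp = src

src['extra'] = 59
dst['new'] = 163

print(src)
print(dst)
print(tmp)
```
{'key': 40, 'val': 34, 'extra': 59}
{'key': 40, 'val': 34, 'new': 163}
{'key': 40, 'val': 34, 'extra': 59}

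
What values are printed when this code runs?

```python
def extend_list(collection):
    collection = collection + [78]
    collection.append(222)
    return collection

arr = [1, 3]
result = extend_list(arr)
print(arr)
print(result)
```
[1, 3]
[1, 3, 78, 222]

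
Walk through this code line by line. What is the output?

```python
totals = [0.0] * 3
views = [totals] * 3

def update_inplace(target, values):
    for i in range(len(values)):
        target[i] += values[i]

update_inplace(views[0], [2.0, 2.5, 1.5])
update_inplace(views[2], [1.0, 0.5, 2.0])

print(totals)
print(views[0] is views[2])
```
[3.0, 3.0, 3.5]
True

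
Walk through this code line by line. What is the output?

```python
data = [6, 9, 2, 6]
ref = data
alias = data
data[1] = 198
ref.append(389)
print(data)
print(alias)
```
[6, 198, 2, 6, 389]
[6, 198, 2, 6, 389]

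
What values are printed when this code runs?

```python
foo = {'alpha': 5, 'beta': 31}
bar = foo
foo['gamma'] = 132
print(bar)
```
{'alpha': 5, 'beta': 31, 'gamma': 132}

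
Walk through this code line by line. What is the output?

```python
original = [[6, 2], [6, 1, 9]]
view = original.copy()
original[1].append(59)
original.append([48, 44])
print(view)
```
[[6, 2], [6, 1, 9, 59]]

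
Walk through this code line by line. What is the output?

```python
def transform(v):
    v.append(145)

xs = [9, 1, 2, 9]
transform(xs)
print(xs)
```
[9, 1, 2, 9, 145]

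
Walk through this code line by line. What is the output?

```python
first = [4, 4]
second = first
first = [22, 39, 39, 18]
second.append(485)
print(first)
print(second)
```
[22, 39, 39, 18]
[4, 4, 485]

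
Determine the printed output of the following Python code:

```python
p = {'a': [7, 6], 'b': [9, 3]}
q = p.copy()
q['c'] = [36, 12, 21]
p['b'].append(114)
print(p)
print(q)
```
{'a': [7, 6], 'b': [9, 3, 114]}
{'a': [7, 6], 'b': [9, 3, 114], 'c': [36, 12, 21]}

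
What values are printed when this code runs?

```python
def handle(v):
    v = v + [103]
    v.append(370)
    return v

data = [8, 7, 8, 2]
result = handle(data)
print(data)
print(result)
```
[8, 7, 8, 2]
[8, 7, 8, 2, 103, 370]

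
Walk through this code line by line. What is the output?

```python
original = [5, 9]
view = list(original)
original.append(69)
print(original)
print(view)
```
[5, 9, 69]
[5, 9]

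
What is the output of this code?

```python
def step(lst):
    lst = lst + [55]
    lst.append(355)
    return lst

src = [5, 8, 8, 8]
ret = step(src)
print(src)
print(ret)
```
[5, 8, 8, 8]
[5, 8, 8, 8, 55, 355]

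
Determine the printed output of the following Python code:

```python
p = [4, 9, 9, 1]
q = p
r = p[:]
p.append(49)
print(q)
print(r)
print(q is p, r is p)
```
[4, 9, 9, 1, 49]
[4, 9, 9, 1]
True False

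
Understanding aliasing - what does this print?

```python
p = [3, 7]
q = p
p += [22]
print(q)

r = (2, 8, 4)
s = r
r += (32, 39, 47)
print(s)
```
[3, 7, 22]
(2, 8, 4)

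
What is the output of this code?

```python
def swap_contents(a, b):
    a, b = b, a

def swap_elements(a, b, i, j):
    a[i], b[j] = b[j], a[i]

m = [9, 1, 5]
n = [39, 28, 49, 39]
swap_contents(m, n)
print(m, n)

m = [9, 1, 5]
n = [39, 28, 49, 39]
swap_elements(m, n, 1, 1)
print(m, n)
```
[9, 1, 5] [39, 28, 49, 39]
[9, 28, 5] [39, 1, 49, 39]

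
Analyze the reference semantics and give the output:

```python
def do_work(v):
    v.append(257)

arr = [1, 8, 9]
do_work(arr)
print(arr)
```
[1, 8, 9, 257]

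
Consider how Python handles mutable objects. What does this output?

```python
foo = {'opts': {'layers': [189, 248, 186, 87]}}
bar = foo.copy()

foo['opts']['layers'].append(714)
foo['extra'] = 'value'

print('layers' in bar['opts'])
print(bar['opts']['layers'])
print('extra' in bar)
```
True
[189, 248, 186, 87, 714]
False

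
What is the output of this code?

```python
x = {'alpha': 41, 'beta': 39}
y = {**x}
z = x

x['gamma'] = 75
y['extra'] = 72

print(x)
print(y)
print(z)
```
{'alpha': 41, 'beta': 39, 'gamma': 75}
{'alpha': 41, 'beta': 39, 'extra': 72}
{'alpha': 41, 'beta': 39, 'gamma': 75}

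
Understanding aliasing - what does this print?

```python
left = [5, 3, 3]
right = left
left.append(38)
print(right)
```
[5, 3, 3, 38]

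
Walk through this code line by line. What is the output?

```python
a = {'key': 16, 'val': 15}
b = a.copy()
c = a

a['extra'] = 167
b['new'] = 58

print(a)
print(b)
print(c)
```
{'key': 16, 'val': 15, 'extra': 167}
{'key': 16, 'val': 15, 'new': 58}
{'key': 16, 'val': 15, 'extra': 167}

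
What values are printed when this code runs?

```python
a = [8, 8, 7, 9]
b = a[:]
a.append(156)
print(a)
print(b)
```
[8, 8, 7, 9, 156]
[8, 8, 7, 9]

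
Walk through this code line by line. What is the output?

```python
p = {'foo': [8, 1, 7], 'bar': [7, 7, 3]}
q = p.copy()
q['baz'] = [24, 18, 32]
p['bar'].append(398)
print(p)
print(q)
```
{'foo': [8, 1, 7], 'bar': [7, 7, 3, 398]}
{'foo': [8, 1, 7], 'bar': [7, 7, 3, 398], 'baz': [24, 18, 32]}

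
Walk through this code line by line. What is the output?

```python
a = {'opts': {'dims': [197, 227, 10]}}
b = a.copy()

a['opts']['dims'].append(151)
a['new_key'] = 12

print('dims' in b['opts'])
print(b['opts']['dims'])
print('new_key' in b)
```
True
[197, 227, 10, 151]
False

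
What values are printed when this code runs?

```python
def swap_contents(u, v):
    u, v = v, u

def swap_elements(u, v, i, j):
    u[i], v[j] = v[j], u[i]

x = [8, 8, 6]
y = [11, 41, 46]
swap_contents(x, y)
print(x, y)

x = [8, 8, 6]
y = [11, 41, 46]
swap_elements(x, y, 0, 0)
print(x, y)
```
[8, 8, 6] [11, 41, 46]
[11, 8, 6] [8, 41, 46]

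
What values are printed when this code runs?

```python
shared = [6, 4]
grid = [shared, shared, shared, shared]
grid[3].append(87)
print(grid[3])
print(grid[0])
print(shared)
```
[6, 4, 87]
[6, 4, 87]
[6, 4, 87]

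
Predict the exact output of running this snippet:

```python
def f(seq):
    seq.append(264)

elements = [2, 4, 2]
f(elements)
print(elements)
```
[2, 4, 2, 264]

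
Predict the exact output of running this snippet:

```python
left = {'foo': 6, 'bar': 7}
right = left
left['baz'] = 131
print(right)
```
{'foo': 6, 'bar': 7, 'baz': 131}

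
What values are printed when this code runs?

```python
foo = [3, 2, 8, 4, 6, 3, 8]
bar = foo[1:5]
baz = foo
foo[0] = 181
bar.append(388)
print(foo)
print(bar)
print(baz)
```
[181, 2, 8, 4, 6, 3, 8]
[2, 8, 4, 6, 388]
[181, 2, 8, 4, 6, 3, 8]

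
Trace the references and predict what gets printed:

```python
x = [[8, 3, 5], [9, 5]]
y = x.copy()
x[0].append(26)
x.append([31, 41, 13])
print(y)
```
[[8, 3, 5, 26], [9, 5]]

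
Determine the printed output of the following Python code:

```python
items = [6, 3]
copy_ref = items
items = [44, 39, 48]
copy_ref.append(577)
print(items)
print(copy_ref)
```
[44, 39, 48]
[6, 3, 577]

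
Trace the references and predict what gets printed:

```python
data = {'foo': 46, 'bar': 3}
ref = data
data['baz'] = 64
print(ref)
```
{'foo': 46, 'bar': 3, 'baz': 64}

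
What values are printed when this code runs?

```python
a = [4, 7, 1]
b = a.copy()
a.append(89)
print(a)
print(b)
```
[4, 7, 1, 89]
[4, 7, 1]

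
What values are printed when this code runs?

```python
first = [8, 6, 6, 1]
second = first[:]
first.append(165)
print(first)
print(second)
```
[8, 6, 6, 1, 165]
[8, 6, 6, 1]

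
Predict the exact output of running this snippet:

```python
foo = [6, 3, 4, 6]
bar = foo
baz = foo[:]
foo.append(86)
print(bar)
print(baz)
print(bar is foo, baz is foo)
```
[6, 3, 4, 6, 86]
[6, 3, 4, 6]
True False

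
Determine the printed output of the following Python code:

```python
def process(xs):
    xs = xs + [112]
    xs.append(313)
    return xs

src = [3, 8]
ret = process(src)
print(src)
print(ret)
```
[3, 8]
[3, 8, 112, 313]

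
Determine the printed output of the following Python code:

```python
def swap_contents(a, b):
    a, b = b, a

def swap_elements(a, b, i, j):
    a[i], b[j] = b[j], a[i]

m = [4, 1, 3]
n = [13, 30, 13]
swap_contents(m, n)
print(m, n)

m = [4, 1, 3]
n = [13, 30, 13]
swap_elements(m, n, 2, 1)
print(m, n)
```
[4, 1, 3] [13, 30, 13]
[4, 1, 30] [13, 3, 13]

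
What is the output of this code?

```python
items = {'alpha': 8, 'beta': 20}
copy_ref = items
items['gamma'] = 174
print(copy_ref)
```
{'alpha': 8, 'beta': 20, 'gamma': 174}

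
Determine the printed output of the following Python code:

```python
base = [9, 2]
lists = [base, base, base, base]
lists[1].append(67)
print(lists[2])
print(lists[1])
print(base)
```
[9, 2, 67]
[9, 2, 67]
[9, 2, 67]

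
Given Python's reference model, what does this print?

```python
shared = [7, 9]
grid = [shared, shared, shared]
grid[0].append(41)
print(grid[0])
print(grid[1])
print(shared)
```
[7, 9, 41]
[7, 9, 41]
[7, 9, 41]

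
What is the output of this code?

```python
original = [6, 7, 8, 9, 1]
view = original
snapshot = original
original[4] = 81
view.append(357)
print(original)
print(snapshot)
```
[6, 7, 8, 9, 81, 357]
[6, 7, 8, 9, 81, 357]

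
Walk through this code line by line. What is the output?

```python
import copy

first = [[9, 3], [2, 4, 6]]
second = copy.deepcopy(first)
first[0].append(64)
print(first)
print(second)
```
[[9, 3, 64], [2, 4, 6]]
[[9, 3], [2, 4, 6]]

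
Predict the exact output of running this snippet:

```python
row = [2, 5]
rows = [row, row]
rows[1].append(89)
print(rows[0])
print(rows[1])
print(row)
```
[2, 5, 89]
[2, 5, 89]
[2, 5, 89]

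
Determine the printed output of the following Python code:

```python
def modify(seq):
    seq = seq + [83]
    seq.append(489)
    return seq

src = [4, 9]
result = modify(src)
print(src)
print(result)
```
[4, 9]
[4, 9, 83, 489]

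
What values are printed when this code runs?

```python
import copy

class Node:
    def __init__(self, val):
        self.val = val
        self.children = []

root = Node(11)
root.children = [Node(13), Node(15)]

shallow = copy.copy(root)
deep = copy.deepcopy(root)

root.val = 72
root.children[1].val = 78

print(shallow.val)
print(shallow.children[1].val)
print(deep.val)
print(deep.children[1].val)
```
11
78
11
15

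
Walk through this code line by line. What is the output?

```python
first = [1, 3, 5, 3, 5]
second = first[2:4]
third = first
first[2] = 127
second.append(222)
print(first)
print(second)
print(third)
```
[1, 3, 127, 3, 5]
[5, 3, 222]
[1, 3, 127, 3, 5]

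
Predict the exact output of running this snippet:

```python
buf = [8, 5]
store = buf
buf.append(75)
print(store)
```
[8, 5, 75]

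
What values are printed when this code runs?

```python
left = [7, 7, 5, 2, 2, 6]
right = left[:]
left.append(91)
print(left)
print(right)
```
[7, 7, 5, 2, 2, 6, 91]
[7, 7, 5, 2, 2, 6]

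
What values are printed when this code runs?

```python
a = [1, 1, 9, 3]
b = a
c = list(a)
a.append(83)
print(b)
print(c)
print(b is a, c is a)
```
[1, 1, 9, 3, 83]
[1, 1, 9, 3]
True False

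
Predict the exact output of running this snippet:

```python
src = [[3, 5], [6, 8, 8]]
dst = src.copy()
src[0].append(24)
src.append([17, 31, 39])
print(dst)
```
[[3, 5, 24], [6, 8, 8]]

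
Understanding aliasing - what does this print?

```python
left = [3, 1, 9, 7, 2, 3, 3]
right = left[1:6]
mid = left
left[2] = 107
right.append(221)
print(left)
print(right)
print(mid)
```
[3, 1, 107, 7, 2, 3, 3]
[1, 9, 7, 2, 3, 221]
[3, 1, 107, 7, 2, 3, 3]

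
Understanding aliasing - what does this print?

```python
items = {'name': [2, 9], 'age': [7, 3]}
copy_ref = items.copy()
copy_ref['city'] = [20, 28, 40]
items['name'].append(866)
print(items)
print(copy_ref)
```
{'name': [2, 9, 866], 'age': [7, 3]}
{'name': [2, 9, 866], 'age': [7, 3], 'city': [20, 28, 40]}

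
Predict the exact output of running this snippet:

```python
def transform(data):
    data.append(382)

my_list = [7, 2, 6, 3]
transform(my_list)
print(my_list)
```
[7, 2, 6, 3, 382]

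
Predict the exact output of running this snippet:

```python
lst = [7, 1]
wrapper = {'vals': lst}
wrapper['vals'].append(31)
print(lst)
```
[7, 1, 31]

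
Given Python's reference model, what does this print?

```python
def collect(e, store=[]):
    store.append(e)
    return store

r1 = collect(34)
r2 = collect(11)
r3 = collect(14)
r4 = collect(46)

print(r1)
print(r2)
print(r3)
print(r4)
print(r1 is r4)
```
[34, 11, 14, 46]
[34, 11, 14, 46]
[34, 11, 14, 46]
[34, 11, 14, 46]
True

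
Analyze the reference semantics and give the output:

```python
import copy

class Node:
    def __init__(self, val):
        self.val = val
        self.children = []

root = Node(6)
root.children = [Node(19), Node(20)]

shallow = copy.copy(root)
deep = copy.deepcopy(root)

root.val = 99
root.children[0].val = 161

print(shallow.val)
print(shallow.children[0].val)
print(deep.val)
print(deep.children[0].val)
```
6
161
6
19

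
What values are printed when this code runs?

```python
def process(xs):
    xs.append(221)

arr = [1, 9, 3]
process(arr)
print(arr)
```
[1, 9, 3, 221]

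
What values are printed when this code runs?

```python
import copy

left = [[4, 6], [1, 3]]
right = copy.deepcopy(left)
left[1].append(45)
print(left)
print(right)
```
[[4, 6], [1, 3, 45]]
[[4, 6], [1, 3]]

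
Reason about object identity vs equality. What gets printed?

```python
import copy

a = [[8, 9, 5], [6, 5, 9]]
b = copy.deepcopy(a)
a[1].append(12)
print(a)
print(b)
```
[[8, 9, 5], [6, 5, 9, 12]]
[[8, 9, 5], [6, 5, 9]]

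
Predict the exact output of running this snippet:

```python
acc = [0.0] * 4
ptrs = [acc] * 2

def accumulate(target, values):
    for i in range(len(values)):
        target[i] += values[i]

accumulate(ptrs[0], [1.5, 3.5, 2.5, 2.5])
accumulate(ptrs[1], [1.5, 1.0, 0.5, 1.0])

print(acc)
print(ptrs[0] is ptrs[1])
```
[3.0, 4.5, 3.0, 3.5]
True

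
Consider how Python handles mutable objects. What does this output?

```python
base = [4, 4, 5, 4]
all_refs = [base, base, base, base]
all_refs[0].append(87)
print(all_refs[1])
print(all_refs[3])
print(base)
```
[4, 4, 5, 4, 87]
[4, 4, 5, 4, 87]
[4, 4, 5, 4, 87]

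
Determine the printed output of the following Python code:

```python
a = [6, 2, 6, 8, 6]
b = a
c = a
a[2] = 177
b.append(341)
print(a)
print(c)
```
[6, 2, 177, 8, 6, 341]
[6, 2, 177, 8, 6, 341]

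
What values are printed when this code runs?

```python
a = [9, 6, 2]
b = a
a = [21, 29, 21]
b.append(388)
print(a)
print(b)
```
[21, 29, 21]
[9, 6, 2, 388]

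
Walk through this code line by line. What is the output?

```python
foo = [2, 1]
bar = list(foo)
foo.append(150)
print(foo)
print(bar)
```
[2, 1, 150]
[2, 1]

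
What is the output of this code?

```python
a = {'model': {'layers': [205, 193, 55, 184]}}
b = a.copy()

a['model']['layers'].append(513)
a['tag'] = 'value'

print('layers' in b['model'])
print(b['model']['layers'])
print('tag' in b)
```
True
[205, 193, 55, 184, 513]
False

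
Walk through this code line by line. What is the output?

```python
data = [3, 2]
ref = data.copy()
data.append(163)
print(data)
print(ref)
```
[3, 2, 163]
[3, 2]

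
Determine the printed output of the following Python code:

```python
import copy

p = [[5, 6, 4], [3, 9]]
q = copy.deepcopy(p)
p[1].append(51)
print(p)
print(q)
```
[[5, 6, 4], [3, 9, 51]]
[[5, 6, 4], [3, 9]]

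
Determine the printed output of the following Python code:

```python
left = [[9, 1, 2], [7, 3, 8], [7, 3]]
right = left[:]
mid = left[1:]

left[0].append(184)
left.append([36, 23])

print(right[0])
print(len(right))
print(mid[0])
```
[9, 1, 2, 184]
3
[7, 3, 8]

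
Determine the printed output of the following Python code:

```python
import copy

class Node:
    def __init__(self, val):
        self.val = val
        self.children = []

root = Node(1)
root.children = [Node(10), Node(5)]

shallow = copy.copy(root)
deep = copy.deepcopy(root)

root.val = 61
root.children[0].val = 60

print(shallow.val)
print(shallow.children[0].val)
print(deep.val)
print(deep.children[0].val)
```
1
60
1
10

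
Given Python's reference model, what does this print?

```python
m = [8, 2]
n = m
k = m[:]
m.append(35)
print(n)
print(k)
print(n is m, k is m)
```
[8, 2, 35]
[8, 2]
True False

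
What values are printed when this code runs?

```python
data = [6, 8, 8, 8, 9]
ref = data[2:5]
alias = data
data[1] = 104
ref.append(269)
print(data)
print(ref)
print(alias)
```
[6, 104, 8, 8, 9]
[8, 8, 9, 269]
[6, 104, 8, 8, 9]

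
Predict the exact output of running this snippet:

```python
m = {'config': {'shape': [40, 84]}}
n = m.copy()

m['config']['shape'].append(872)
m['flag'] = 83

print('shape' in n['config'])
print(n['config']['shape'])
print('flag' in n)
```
True
[40, 84, 872]
False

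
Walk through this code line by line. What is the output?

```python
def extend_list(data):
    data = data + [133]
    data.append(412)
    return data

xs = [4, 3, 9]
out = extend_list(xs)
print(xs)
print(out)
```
[4, 3, 9]
[4, 3, 9, 133, 412]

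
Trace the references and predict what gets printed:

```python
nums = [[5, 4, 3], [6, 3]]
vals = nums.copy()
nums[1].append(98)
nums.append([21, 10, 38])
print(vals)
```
[[5, 4, 3], [6, 3, 98]]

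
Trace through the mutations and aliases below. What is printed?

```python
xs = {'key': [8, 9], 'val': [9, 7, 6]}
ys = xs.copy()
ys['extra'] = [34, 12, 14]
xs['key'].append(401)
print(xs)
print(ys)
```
{'key': [8, 9, 401], 'val': [9, 7, 6]}
{'key': [8, 9, 401], 'val': [9, 7, 6], 'extra': [34, 12, 14]}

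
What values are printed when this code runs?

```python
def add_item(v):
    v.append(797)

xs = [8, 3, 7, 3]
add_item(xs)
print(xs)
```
[8, 3, 7, 3, 797]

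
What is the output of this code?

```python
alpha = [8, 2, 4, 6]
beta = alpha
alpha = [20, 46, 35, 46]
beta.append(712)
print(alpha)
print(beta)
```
[20, 46, 35, 46]
[8, 2, 4, 6, 712]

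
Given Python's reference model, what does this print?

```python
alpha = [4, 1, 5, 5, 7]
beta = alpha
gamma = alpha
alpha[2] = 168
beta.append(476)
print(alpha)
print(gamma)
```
[4, 1, 168, 5, 7, 476]
[4, 1, 168, 5, 7, 476]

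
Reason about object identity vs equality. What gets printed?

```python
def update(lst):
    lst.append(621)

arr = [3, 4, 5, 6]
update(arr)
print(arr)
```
[3, 4, 5, 6, 621]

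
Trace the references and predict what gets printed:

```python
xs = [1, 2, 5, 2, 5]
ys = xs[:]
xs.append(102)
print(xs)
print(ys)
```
[1, 2, 5, 2, 5, 102]
[1, 2, 5, 2, 5]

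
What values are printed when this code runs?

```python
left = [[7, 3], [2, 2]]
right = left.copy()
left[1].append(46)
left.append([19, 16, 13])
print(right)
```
[[7, 3], [2, 2, 46]]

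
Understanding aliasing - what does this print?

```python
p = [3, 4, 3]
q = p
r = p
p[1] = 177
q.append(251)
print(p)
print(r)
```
[3, 177, 3, 251]
[3, 177, 3, 251]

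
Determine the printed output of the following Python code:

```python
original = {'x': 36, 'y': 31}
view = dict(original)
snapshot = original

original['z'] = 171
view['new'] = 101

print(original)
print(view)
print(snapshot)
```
{'x': 36, 'y': 31, 'z': 171}
{'x': 36, 'y': 31, 'new': 101}
{'x': 36, 'y': 31, 'z': 171}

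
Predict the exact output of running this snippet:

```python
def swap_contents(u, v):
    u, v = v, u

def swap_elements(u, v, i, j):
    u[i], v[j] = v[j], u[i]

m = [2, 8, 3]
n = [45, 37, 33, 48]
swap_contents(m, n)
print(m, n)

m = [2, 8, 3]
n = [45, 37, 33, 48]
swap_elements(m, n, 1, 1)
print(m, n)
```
[2, 8, 3] [45, 37, 33, 48]
[2, 37, 3] [45, 8, 33, 48]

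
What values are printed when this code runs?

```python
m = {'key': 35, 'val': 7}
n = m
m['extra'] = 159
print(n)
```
{'key': 35, 'val': 7, 'extra': 159}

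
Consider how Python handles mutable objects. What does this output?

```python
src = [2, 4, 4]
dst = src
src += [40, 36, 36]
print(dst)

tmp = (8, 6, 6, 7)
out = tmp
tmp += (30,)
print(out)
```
[2, 4, 4, 40, 36, 36]
(8, 6, 6, 7)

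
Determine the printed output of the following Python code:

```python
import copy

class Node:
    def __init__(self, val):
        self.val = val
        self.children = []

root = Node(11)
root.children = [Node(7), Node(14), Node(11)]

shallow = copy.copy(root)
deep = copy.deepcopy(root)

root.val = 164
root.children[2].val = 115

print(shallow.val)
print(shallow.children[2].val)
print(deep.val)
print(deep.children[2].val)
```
11
115
11
11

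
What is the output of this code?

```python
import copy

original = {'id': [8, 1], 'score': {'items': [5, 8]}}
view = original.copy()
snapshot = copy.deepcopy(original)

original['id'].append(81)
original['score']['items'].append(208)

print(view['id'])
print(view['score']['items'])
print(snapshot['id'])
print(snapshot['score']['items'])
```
[8, 1, 81]
[5, 8, 208]
[8, 1]
[5, 8]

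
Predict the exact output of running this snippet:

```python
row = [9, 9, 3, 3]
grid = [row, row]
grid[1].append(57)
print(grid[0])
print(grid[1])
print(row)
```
[9, 9, 3, 3, 57]
[9, 9, 3, 3, 57]
[9, 9, 3, 3, 57]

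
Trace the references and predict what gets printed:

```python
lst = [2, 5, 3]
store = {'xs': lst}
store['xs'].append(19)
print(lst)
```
[2, 5, 3, 19]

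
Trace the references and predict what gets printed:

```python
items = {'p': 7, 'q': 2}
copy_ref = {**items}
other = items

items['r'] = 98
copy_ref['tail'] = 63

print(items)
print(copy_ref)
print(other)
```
{'p': 7, 'q': 2, 'r': 98}
{'p': 7, 'q': 2, 'tail': 63}
{'p': 7, 'q': 2, 'r': 98}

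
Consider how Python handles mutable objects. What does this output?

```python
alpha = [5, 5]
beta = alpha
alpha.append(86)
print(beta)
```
[5, 5, 86]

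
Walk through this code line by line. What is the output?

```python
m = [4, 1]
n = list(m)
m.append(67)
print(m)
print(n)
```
[4, 1, 67]
[4, 1]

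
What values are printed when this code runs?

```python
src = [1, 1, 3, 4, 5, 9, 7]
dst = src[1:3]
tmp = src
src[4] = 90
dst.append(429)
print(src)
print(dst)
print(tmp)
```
[1, 1, 3, 4, 90, 9, 7]
[1, 3, 429]
[1, 1, 3, 4, 90, 9, 7]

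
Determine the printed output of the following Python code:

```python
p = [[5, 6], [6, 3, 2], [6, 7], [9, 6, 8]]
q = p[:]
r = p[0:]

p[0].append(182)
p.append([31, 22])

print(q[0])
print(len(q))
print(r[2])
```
[5, 6, 182]
4
[6, 7]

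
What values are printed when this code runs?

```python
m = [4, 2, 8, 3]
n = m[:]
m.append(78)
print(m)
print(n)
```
[4, 2, 8, 3, 78]
[4, 2, 8, 3]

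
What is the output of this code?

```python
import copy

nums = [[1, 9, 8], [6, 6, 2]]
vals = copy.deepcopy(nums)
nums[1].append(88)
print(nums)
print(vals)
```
[[1, 9, 8], [6, 6, 2, 88]]
[[1, 9, 8], [6, 6, 2]]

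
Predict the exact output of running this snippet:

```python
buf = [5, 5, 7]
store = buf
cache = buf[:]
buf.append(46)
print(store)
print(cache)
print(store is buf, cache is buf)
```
[5, 5, 7, 46]
[5, 5, 7]
True False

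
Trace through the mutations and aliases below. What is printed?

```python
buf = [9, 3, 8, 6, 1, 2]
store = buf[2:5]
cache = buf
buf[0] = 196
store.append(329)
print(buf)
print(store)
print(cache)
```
[196, 3, 8, 6, 1, 2]
[8, 6, 1, 329]
[196, 3, 8, 6, 1, 2]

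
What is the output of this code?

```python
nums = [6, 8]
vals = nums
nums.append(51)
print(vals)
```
[6, 8, 51]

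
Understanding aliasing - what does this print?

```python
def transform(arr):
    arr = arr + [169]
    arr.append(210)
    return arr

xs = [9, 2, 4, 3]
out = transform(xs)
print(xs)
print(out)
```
[9, 2, 4, 3]
[9, 2, 4, 3, 169, 210]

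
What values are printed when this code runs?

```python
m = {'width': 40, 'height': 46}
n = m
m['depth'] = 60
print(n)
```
{'width': 40, 'height': 46, 'depth': 60}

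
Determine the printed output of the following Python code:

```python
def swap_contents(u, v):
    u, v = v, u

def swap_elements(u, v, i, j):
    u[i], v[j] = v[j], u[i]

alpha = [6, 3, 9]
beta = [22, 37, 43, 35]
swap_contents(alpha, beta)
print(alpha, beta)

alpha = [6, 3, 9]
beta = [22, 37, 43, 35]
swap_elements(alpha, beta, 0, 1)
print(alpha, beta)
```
[6, 3, 9] [22, 37, 43, 35]
[37, 3, 9] [22, 6, 43, 35]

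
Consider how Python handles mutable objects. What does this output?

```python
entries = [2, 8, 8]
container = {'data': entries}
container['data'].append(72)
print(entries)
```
[2, 8, 8, 72]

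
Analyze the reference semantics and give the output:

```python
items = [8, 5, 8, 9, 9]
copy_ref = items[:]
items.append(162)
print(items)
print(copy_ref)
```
[8, 5, 8, 9, 9, 162]
[8, 5, 8, 9, 9]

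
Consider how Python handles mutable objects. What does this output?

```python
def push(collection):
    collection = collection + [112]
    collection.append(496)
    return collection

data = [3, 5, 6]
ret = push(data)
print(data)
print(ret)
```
[3, 5, 6]
[3, 5, 6, 112, 496]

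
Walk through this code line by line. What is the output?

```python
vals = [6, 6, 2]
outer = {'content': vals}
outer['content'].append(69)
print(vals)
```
[6, 6, 2, 69]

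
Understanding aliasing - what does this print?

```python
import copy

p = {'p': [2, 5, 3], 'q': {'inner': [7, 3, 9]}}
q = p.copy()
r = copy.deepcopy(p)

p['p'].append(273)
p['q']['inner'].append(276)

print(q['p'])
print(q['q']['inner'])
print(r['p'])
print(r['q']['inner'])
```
[2, 5, 3, 273]
[7, 3, 9, 276]
[2, 5, 3]
[7, 3, 9]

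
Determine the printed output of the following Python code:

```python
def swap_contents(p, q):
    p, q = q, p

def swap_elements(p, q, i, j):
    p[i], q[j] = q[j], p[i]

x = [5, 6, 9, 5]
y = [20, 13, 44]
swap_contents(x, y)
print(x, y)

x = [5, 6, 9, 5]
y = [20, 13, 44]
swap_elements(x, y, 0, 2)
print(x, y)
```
[5, 6, 9, 5] [20, 13, 44]
[44, 6, 9, 5] [20, 13, 5]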